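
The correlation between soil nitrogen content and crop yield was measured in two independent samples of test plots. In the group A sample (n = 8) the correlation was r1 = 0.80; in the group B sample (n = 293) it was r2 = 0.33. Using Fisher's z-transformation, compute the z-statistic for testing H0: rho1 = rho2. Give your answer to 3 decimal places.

z1 = atanh(0.80) = 1.098612,  z2 = atanh(0.33) = 0.342828
SE = √(1/(n1−3) + 1/(n2−3)) = √(1/5 + 1/290) = √(0.2000000 + 0.0034483) = √0.2034483 = 0.451052
z = (z1 − z2)/SE = (1.098612 − 0.342828) / 0.451052 = 0.755784 / 0.451052 = 1.676

1.676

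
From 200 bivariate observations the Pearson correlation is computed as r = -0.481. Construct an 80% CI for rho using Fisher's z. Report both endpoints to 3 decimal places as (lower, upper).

(-0.548, -0.408)

z_r = atanh(-0.481) = -0.524284;  SE = 1/√(n−3) = 1/√197 = 0.071247
z-limits: -0.524284 ± 1.282·0.071247 = -0.524284 ± 0.091339 = [-0.615623, -0.432945]
ρ-limits: (tanh -0.615623, tanh -0.432945) = (-0.548, -0.408)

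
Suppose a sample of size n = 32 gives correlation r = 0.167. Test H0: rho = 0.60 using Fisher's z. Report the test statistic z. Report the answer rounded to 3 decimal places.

Fisher z: atanh(0.167) = 0.168579, atanh(0.60) = 0.693147
z = (z_r − z_0)·√(n−3) = (0.168579 − 0.693147)·√29 = -0.524568 · 5.385165 = -2.825

-2.825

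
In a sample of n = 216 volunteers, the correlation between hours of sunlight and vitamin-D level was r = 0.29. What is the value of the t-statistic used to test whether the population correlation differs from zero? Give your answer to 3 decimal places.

1 − r² = 1 − 0.0841 = 0.9159;  √(1−r²) = 0.957027
√(n−2) = √214 = 14.628739
t = r·√(n−2)/√(1−r²) = 0.29 · 14.628739 / 0.957027 = 4.433

4.433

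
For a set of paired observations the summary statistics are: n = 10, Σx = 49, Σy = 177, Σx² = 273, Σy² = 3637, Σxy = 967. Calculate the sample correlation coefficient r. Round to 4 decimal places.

0.7742

Numerator: nΣxy − (Σx)(Σy) = 10·967 − (49)(177) = 997
Denominator: √[(nΣx²−(Σx)²)(nΣy²−(Σy)²)]
  nΣx²−(Σx)² = 10·273 − 2401 = 329;  nΣy²−(Σy)² = 10·3637 − 31329 = 5041
  √(329·5041) = √1658489 = 1287.8234
r = 997 / 1287.8234 = 0.7742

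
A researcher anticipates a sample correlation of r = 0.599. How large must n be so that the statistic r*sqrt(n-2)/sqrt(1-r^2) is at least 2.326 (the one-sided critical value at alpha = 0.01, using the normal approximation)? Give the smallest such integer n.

Need r·√(n−2)/√(1−r²) ≥ 2.326
√(n−2) ≥ 2.326·√(1−0.358801) / 0.599 = 2.326·0.800749 / 0.599 = 3.1094
n−2 ≥ 9.6684  ⇒  n ≥ 11.6684
Smallest integer n = 12

12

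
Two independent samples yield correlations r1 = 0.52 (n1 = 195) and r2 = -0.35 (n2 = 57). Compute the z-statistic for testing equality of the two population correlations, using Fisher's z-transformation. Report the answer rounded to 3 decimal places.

z1 = atanh(0.52) = 0.576340,  z2 = atanh(-0.35) = -0.365444
SE = √(1/(n1−3) + 1/(n2−3)) = √(1/192 + 1/54) = √(0.0052083 + 0.0185185) = √0.0237268 = 0.154035
z = (z1 − z2)/SE = (0.576340 − (-0.365444)) / 0.154035 = 0.941784 / 0.154035 = 6.114

6.114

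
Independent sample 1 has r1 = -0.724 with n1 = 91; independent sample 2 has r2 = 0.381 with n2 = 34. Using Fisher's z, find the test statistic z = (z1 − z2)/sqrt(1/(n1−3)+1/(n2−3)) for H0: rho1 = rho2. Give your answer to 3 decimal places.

-6.307

Fisher z-transforms: z1 = atanh(-0.724) = -0.916001, z2 = atanh(0.381) = 0.401229; difference d = -1.317230
Var(d) = 1/88 + 1/31 = 0.0113636 + 0.0322581 = 0.0436217
z = d/√Var(d) = -1.317230 / √0.0436217 = -1.317230 / 0.208858 = -6.307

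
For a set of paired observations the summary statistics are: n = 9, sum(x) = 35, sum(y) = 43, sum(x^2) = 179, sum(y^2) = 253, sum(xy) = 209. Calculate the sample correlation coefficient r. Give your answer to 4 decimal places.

S_xy = nΣxy − ΣxΣy = 9·209 − 35·43 = 1881 − 1505 = 376
S_xx = nΣx² − (Σx)² = 9·179 − 35² = 1611 − 1225 = 386
S_yy = nΣy² − (Σy)² = 9·253 − 43² = 2277 − 1849 = 428
r = S_xy / √(S_xx·S_yy) = 376 / √(386·428) = 376 / √165208 = 376 / 406.4579 = 0.9251

0.9251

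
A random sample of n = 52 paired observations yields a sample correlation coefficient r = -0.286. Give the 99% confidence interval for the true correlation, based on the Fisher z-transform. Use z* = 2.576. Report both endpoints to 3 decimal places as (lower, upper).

(-0.580, 0.074)

z_r = atanh(-0.286) = -0.294204;  SE = 1/√(n−3) = 1/√49 = 0.142857
z-limits: -0.294204 ± 2.576·0.142857 = -0.294204 ± 0.368000 = [-0.662204, 0.073796]
ρ-limits: (tanh -0.662204, tanh 0.073796) = (-0.580, 0.074)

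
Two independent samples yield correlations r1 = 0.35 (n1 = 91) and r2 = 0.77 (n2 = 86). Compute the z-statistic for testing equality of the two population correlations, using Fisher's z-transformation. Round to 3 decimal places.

-4.280

z1 = atanh(0.35) = 0.365444,  z2 = atanh(0.77) = 1.020328
SE = √(1/(n1−3) + 1/(n2−3)) = √(1/88 + 1/83) = √(0.0113636 + 0.0120482) = √0.0234118 = 0.153009
z = (z1 − z2)/SE = (0.365444 − 1.020328) / 0.153009 = -0.654884 / 0.153009 = -4.280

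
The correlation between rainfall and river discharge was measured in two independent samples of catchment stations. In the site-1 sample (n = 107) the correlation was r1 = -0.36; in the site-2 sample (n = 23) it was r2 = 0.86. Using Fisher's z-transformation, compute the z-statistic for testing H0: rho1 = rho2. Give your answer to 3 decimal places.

Fisher z-transforms: z1 = atanh(-0.36) = -0.376886, z2 = atanh(0.86) = 1.293345; difference d = -1.670231
Var(d) = 1/104 + 1/20 = 0.0096154 + 0.0500000 = 0.0596154
z = d/√Var(d) = -1.670231 / √0.0596154 = -1.670231 / 0.244163 = -6.841

-6.841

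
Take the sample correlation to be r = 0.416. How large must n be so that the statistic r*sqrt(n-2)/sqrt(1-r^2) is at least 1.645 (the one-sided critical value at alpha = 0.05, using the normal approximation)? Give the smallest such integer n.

Need r·√(n−2)/√(1−r²) ≥ 1.645
√(n−2) ≥ 1.645·√(1−0.173056) / 0.416 = 1.645·0.909365 / 0.416 = 3.5959
n−2 ≥ 12.9305  ⇒  n ≥ 14.9305
Smallest integer n = 15

15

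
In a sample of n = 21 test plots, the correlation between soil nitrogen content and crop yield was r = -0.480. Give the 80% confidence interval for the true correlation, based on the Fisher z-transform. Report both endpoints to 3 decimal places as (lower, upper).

(-0.678, -0.217)

Fisher z: z_r = atanh(r) = ½·ln((1+(-0.480))/(1−(-0.480))) = -0.522984
SE(z) = 1/√(n−3) = 1/√18 = 0.235702
80% ⇒ z* = 1.282; margin = 1.282·0.235702 = 0.302170
CI on z-scale: (-0.825154, -0.220814)
Back-transform: tanh(-0.825154) = -0.677865, tanh(-0.220814) = -0.217294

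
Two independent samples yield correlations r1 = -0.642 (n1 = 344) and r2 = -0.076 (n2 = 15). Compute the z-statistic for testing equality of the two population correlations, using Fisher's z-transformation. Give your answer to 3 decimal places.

Fisher z-transforms: z1 = atanh(-0.642) = -0.761569, z2 = atanh(-0.076) = -0.076147; difference d = -0.685422
Var(d) = 1/341 + 1/12 = 0.0029326 + 0.0833333 = 0.0862659
z = d/√Var(d) = -0.685422 / √0.0862659 = -0.685422 / 0.293711 = -2.334

-2.334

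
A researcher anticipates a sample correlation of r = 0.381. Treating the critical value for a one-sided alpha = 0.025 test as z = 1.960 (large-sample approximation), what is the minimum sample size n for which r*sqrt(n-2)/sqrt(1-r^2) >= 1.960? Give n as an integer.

Need r·√(n−2)/√(1−r²) ≥ 1.960
√(n−2) ≥ 1.960·√(1−0.145161) / 0.381 = 1.960·0.924575 / 0.381 = 4.7563
n−2 ≥ 22.6224  ⇒  n ≥ 24.6224
Smallest integer n = 25

25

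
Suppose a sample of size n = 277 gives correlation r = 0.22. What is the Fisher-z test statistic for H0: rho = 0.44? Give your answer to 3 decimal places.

-4.115

z_r = atanh(0.22) = 0.223656,  z_0 = atanh(0.44) = 0.472231
SE = 1/√(n−3) = 1/√274 = 0.060412
z = (z_r − z_0)/SE = (0.223656 − 0.472231) / 0.060412 = -0.248575 / 0.060412 = -4.115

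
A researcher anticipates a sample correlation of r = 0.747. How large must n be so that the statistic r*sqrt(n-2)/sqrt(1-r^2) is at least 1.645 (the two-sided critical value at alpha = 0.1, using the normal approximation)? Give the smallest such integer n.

Need r·√(n−2)/√(1−r²) ≥ 1.645
√(n−2) ≥ 1.645·√(1−0.558009) / 0.747 = 1.645·0.664824 / 0.747 = 1.4640
n−2 ≥ 2.1433  ⇒  n ≥ 4.1433
Smallest integer n = 5

5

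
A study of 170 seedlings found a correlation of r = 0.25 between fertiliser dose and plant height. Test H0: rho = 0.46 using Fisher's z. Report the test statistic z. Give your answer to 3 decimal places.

z_r = atanh(0.25) = 0.255413,  z_0 = atanh(0.46) = 0.497311
SE = 1/√(n−3) = 1/√167 = 0.077382
z = (z_r − z_0)/SE = (0.255413 − 0.497311) / 0.077382 = -0.241898 / 0.077382 = -3.126

-3.126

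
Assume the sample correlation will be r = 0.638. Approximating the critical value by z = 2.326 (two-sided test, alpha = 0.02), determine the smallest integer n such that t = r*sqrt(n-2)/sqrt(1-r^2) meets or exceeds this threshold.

Need r·√(n−2)/√(1−r²) ≥ 2.326
√(n−2) ≥ 2.326·√(1−0.407044) / 0.638 = 2.326·0.770036 / 0.638 = 2.8074
n−2 ≥ 7.8815  ⇒  n ≥ 9.8815
Smallest integer n = 10

10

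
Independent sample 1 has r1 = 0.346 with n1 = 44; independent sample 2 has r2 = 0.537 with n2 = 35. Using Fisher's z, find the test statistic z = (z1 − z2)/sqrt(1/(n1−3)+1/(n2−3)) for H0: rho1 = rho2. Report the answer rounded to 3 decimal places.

-1.013

z1 = atanh(0.346) = 0.360893,  z2 = atanh(0.537) = 0.599930
SE = √(1/(n1−3) + 1/(n2−3)) = √(1/41 + 1/32) = √(0.0243902 + 0.0312500) = √0.0556402 = 0.235882
z = (z1 − z2)/SE = (0.360893 − 0.599930) / 0.235882 = -0.239037 / 0.235882 = -1.013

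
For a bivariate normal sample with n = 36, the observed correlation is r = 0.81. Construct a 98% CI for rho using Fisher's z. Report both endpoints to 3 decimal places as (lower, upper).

(0.618, 0.911)

Fisher z: z_r = atanh(r) = ½·ln((1+0.81)/(1−0.81)) = 1.127029
SE(z) = 1/√(n−3) = 1/√33 = 0.174078
98% ⇒ z* = 2.326; margin = 2.326·0.174078 = 0.404905
CI on z-scale: (0.722124, 1.531934)
Back-transform: tanh(0.722124) = 0.618223, tanh(1.531934) = 0.910755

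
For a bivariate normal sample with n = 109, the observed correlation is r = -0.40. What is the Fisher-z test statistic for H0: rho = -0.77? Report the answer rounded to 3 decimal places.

6.143

z_r = atanh(-0.40) = -0.423649,  z_0 = atanh(-0.77) = -1.020328
SE = 1/√(n−3) = 1/√106 = 0.097129
z = (z_r − z_0)/SE = (-0.423649 − (-1.020328)) / 0.097129 = 0.596679 / 0.097129 = 6.143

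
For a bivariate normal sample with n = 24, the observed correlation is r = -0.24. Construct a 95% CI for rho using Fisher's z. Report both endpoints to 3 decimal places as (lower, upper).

(-0.587, 0.181)

Fisher z: z_r = atanh(r) = ½·ln((1+(-0.24))/(1−(-0.24))) = -0.244774
SE(z) = 1/√(n−3) = 1/√21 = 0.218218
95% ⇒ z* = 1.960; margin = 1.960·0.218218 = 0.427707
CI on z-scale: (-0.672481, 0.182933)
Back-transform: tanh(-0.672481) = -0.586610, tanh(0.182933) = 0.180919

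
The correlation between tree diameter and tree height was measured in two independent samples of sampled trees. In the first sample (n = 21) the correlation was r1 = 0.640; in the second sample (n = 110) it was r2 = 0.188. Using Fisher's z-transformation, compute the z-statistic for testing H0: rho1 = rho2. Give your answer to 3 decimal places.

2.229

z1 = atanh(0.640) = 0.758174,  z2 = atanh(0.188) = 0.190263
SE = √(1/(n1−3) + 1/(n2−3)) = √(1/18 + 1/107) = √(0.0555556 + 0.0093458) = √0.0649014 = 0.254758
z = (z1 − z2)/SE = (0.758174 − 0.190263) / 0.254758 = 0.567911 / 0.254758 = 2.229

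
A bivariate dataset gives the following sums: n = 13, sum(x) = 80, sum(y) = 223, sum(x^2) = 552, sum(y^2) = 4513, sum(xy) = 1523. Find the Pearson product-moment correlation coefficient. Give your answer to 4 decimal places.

S_xy = nΣxy − ΣxΣy = 13·1523 − 80·223 = 19799 − 17840 = 1959
S_xx = nΣx² − (Σx)² = 13·552 − 80² = 7176 − 6400 = 776
S_yy = nΣy² − (Σy)² = 13·4513 − 223² = 58669 − 49729 = 8940
r = S_xy / √(S_xx·S_yy) = 1959 / √(776·8940) = 1959 / √6937440 = 1959 / 2633.9020 = 0.7438

0.7438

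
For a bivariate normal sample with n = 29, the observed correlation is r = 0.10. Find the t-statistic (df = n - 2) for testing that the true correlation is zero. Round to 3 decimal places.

t = r·√(n−2) / √(1−r²) with r = 0.10, n = 29
  = 0.10·√27 / √(1 − 0.0100)
  = 0.10·5.196152 / 0.994987
  = 0.519615 / 0.994987 = 0.522

0.522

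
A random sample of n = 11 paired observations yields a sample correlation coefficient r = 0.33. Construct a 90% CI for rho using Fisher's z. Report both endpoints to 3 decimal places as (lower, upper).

(-0.234, 0.728)

z_r = atanh(0.33) = 0.342828;  SE = 1/√(n−3) = 1/√8 = 0.353553
z-limits: 0.342828 ± 1.645·0.353553 = 0.342828 ± 0.581595 = [-0.238767, 0.924423]
ρ-limits: (tanh -0.238767, tanh 0.924423) = (-0.234, 0.728)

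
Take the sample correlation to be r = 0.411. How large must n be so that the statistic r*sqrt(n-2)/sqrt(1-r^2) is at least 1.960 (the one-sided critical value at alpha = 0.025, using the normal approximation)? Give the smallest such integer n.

21

r√(n−2)/√(1−r²) ≥ 1.960  ⇔  n−2 ≥ (1.960)²·(1−r²)/r²
(1−r²)/r² = (1−0.168921)/0.168921 = 4.9199
n ≥ 2 + 3.8416·4.9199 = 2 + 18.9003 = 20.9003
⌈20.9003⌉ = 21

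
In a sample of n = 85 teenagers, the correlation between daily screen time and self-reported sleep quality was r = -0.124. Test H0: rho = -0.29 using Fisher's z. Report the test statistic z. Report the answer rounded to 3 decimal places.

Fisher z: atanh(-0.124) = -0.124641, atanh(-0.29) = -0.298566
z = (z_r − z_0)·√(n−3) = (-0.124641 − (-0.298566))·√82 = 0.173925 · 9.055385 = 1.575

1.575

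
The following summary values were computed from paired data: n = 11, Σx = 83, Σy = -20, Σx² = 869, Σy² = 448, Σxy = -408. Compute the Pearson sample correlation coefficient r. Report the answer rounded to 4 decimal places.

S_xy = nΣxy − ΣxΣy = 11·(-408) − 83·(-20) = -4488 − (-1660) = -2828
S_xx = nΣx² − (Σx)² = 11·869 − 83² = 9559 − 6889 = 2670
S_yy = nΣy² − (Σy)² = 11·448 − (-20)² = 4928 − 400 = 4528
r = S_xy / √(S_xx·S_yy) = -2828 / √(2670·4528) = -2828 / √12089760 = -2828 / 3477.0332 = -0.8133

-0.8133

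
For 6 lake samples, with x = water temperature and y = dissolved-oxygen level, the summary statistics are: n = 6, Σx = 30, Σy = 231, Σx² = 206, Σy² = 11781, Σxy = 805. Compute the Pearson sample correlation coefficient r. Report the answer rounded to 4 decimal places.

-0.8704

Numerator: nΣxy − (Σx)(Σy) = 6·805 − (30)(231) = -2100
Denominator: √[(nΣx²−(Σx)²)(nΣy²−(Σy)²)]
  nΣx²−(Σx)² = 6·206 − 900 = 336;  nΣy²−(Σy)² = 6·11781 − 53361 = 17325
  √(336·17325) = √5821200 = 2412.7163
r = -2100 / 2412.7163 = -0.8704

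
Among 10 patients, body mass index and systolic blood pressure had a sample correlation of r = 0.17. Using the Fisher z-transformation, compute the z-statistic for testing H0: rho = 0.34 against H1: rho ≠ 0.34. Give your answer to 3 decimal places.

-0.483

Fisher z: atanh(0.17) = 0.171667, atanh(0.34) = 0.354093
z = (z_r − z_0)·√(n−3) = (0.171667 − 0.354093)·√7 = -0.182426 · 2.645751 = -0.483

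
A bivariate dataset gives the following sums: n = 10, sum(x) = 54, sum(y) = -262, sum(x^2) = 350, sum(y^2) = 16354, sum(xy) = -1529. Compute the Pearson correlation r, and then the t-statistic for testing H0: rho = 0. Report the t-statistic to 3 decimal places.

S_xy = nΣxy − ΣxΣy = 10·(-1529) − 54·(-262) = -15290 − (-14148) = -1142
S_xx = nΣx² − (Σx)² = 10·350 − 54² = 3500 − 2916 = 584
S_yy = nΣy² − (Σy)² = 10·16354 − (-262)² = 163540 − 68644 = 94896
r = S_xy / √(S_xx·S_yy) = -1142 / √(584·94896) = -1142 / √55419264 = -1142 / 7444.4116 = -0.1534
t = r·√(n−2)/√(1−r²) = -0.1534·√8 / √(1−0.023532) = -0.433881 / 0.988164 = -0.439

-0.439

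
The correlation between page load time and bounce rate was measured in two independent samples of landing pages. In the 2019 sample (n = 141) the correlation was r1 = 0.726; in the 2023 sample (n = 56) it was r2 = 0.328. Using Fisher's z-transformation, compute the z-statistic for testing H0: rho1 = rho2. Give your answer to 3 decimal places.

Fisher z-transforms: z1 = atanh(0.726) = 0.920217, z2 = atanh(0.328) = 0.340585; difference d = 0.579632
Var(d) = 1/138 + 1/53 = 0.0072464 + 0.0188679 = 0.0261143
z = d/√Var(d) = 0.579632 / √0.0261143 = 0.579632 / 0.161599 = 3.587

3.587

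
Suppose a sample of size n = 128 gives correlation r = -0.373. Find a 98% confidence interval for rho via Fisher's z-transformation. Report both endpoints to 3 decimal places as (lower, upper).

(-0.537, -0.182)

Fisher z: z_r = atanh(r) = ½·ln((1+(-0.373))/(1−(-0.373))) = -0.391903
SE(z) = 1/√(n−3) = 1/√125 = 0.089443
98% ⇒ z* = 2.326; margin = 2.326·0.089443 = 0.208044
CI on z-scale: (-0.599947, -0.183859)
Back-transform: tanh(-0.599947) = -0.537012, tanh(-0.183859) = -0.181815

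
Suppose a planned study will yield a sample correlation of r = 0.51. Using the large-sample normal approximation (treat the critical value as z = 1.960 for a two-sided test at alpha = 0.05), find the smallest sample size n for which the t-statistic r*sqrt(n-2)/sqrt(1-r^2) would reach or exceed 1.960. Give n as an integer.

13

r√(n−2)/√(1−r²) ≥ 1.960  ⇔  n−2 ≥ (1.960)²·(1−r²)/r²
(1−r²)/r² = (1−0.2601)/0.2601 = 2.8447
n ≥ 2 + 3.8416·2.8447 = 2 + 10.9282 = 12.9282
⌈12.9282⌉ = 13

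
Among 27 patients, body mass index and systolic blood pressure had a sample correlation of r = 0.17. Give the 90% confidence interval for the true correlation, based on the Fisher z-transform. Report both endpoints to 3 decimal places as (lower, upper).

Fisher z: z_r = atanh(r) = ½·ln((1+0.17)/(1−0.17)) = 0.171667
SE(z) = 1/√(n−3) = 1/√24 = 0.204124
90% ⇒ z* = 1.645; margin = 1.645·0.204124 = 0.335784
CI on z-scale: (-0.164117, 0.507451)
Back-transform: tanh(-0.164117) = -0.162659, tanh(0.507451) = 0.467957

(-0.163, 0.468)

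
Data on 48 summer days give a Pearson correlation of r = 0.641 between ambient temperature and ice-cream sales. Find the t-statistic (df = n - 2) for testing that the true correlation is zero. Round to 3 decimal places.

5.664

1 − r² = 1 − 0.410881 = 0.589119;  √(1−r²) = 0.767541
√(n−2) = √46 = 6.782330
t = r·√(n−2)/√(1−r²) = 0.641 · 6.782330 / 0.767541 = 5.664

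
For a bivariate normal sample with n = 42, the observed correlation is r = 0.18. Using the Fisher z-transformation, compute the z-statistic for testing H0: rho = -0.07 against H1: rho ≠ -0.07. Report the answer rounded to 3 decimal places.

Fisher z: atanh(0.18) = 0.181983, atanh(-0.07) = -0.070115
z = (z_r − z_0)·√(n−3) = (0.181983 − (-0.070115))·√39 = 0.252098 · 6.244998 = 1.574

1.574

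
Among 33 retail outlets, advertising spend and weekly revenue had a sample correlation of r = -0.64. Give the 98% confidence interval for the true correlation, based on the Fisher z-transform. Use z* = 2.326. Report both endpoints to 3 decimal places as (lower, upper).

Fisher z: z_r = atanh(r) = ½·ln((1+(-0.64))/(1−(-0.64))) = -0.758174
SE(z) = 1/√(n−3) = 1/√30 = 0.182574
98% ⇒ z* = 2.326; margin = 2.326·0.182574 = 0.424667
CI on z-scale: (-1.182841, -0.333507)
Back-transform: tanh(-1.182841) = -0.828345, tanh(-0.333507) = -0.321668

(-0.828, -0.322)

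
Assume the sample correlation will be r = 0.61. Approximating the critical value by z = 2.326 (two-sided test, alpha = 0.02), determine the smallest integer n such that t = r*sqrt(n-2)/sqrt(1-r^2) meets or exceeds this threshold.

Need r·√(n−2)/√(1−r²) ≥ 2.326
√(n−2) ≥ 2.326·√(1−0.3721) / 0.61 = 2.326·0.792401 / 0.61 = 3.0215
n−2 ≥ 9.1295  ⇒  n ≥ 11.1295
Smallest integer n = 12

12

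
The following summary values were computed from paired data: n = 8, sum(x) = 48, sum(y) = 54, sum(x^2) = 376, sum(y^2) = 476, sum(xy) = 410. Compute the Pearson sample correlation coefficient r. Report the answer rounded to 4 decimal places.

0.8682

Numerator: nΣxy − (Σx)(Σy) = 8·410 − (48)(54) = 688
Denominator: √[(nΣx²−(Σx)²)(nΣy²−(Σy)²)]
  nΣx²−(Σx)² = 8·376 − 2304 = 704;  nΣy²−(Σy)² = 8·476 − 2916 = 892
  √(704·892) = √627968 = 792.4443
r = 688 / 792.4443 = 0.8682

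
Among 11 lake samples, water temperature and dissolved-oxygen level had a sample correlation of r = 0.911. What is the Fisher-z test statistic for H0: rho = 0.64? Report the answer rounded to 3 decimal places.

Fisher z: atanh(0.911) = 1.533373, atanh(0.64) = 0.758174
z = (z_r − z_0)·√(n−3) = (1.533373 − 0.758174)·√8 = 0.775199 · 2.828427 = 2.193

2.193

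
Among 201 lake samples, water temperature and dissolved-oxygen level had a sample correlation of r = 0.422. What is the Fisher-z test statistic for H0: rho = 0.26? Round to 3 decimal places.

z_r = atanh(0.422) = 0.450123,  z_0 = atanh(0.26) = 0.266108
SE = 1/√(n−3) = 1/√198 = 0.071067
z = (z_r − z_0)/SE = (0.450123 − 0.266108) / 0.071067 = 0.184015 / 0.071067 = 2.589

2.589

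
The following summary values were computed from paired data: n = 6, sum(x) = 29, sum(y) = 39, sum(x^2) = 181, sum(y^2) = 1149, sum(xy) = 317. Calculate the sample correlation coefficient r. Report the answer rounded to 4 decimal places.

S_xy = nΣxy − ΣxΣy = 6·317 − 29·39 = 1902 − 1131 = 771
S_xx = nΣx² − (Σx)² = 6·181 − 29² = 1086 − 841 = 245
S_yy = nΣy² − (Σy)² = 6·1149 − 39² = 6894 − 1521 = 5373
r = S_xy / √(S_xx·S_yy) = 771 / √(245·5373) = 771 / √1316385 = 771 / 1147.3382 = 0.6720

0.6720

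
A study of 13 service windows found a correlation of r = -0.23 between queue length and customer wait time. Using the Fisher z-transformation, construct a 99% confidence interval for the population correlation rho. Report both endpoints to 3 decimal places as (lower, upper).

(-0.781, 0.523)

Fisher z: z_r = atanh(r) = ½·ln((1+(-0.23))/(1−(-0.23))) = -0.234189
SE(z) = 1/√(n−3) = 1/√10 = 0.316228
99% ⇒ z* = 2.576; margin = 2.576·0.316228 = 0.814603
CI on z-scale: (-1.048792, 0.580414)
Back-transform: tanh(-1.048792) = -0.781336, tanh(0.580414) = 0.522966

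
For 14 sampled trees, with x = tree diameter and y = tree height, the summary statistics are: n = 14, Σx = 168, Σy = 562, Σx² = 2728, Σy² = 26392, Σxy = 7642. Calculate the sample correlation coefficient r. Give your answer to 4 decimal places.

0.5437

S_xy = nΣxy − ΣxΣy = 14·7642 − 168·562 = 106988 − 94416 = 12572
S_xx = nΣx² − (Σx)² = 14·2728 − 168² = 38192 − 28224 = 9968
S_yy = nΣy² − (Σy)² = 14·26392 − 562² = 369488 − 315844 = 53644
r = S_xy / √(S_xx·S_yy) = 12572 / √(9968·53644) = 12572 / √534723392 = 12572 / 23124.0868 = 0.5437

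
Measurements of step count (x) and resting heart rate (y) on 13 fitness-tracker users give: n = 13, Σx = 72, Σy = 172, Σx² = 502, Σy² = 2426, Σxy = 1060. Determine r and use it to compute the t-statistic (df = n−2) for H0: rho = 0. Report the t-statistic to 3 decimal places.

S_xy = nΣxy − ΣxΣy = 13·1060 − 72·172 = 13780 − 12384 = 1396
S_xx = nΣx² − (Σx)² = 13·502 − 72² = 6526 − 5184 = 1342
S_yy = nΣy² − (Σy)² = 13·2426 − 172² = 31538 − 29584 = 1954
r = S_xy / √(S_xx·S_yy) = 1396 / √(1342·1954) = 1396 / √2622268 = 1396 / 1619.3418 = 0.8621
t = r·√(n−2)/√(1−r²) = 0.8621·√11 / √(1−0.743216) = 2.859262 / 0.506739 = 5.642

5.642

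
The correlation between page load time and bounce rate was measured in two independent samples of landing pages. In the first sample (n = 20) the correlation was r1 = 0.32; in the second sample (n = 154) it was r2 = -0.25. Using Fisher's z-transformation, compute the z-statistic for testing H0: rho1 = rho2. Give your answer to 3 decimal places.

Fisher z-transforms: z1 = atanh(0.32) = 0.331647, z2 = atanh(-0.25) = -0.255413; difference d = 0.587060
Var(d) = 1/17 + 1/151 = 0.0588235 + 0.0066225 = 0.0654460
z = d/√Var(d) = 0.587060 / √0.0654460 = 0.587060 / 0.255824 = 2.295

2.295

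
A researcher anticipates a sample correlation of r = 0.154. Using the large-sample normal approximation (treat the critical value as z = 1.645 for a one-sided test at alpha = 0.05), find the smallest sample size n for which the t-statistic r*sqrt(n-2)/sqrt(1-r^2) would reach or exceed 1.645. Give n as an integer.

Need r·√(n−2)/√(1−r²) ≥ 1.645
√(n−2) ≥ 1.645·√(1−0.023716) / 0.154 = 1.645·0.988071 / 0.154 = 10.5544
n−2 ≥ 111.3954  ⇒  n ≥ 113.3954
Smallest integer n = 114

114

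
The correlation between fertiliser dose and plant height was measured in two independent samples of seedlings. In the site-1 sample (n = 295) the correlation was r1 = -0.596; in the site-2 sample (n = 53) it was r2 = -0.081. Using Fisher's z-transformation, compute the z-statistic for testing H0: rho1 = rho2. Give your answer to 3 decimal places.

z1 = atanh(-0.596) = -0.686920,  z2 = atanh(-0.081) = -0.081178
SE = √(1/(n1−3) + 1/(n2−3)) = √(1/292 + 1/50) = √(0.0034247 + 0.0200000) = √0.0234247 = 0.153051
z = (z1 − z2)/SE = (-0.686920 − (-0.081178)) / 0.153051 = -0.605742 / 0.153051 = -3.958

-3.958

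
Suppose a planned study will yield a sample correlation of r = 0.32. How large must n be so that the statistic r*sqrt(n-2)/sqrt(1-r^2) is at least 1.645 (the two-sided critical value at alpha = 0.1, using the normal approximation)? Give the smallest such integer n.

Need r·√(n−2)/√(1−r²) ≥ 1.645
√(n−2) ≥ 1.645·√(1−0.1024) / 0.32 = 1.645·0.947418 / 0.32 = 4.8703
n−2 ≥ 23.7198  ⇒  n ≥ 25.7198
Smallest integer n = 26

26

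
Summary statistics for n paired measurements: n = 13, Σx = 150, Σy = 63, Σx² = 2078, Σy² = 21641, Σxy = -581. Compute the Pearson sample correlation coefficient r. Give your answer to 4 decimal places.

S_xy = nΣxy − ΣxΣy = 13·(-581) − 150·63 = -7553 − 9450 = -17003
S_xx = nΣx² − (Σx)² = 13·2078 − 150² = 27014 − 22500 = 4514
S_yy = nΣy² − (Σy)² = 13·21641 − 63² = 281333 − 3969 = 277364
r = S_xy / √(S_xx·S_yy) = -17003 / √(4514·277364) = -17003 / √1252021096 = -17003 / 35383.9101 = -0.4805

-0.4805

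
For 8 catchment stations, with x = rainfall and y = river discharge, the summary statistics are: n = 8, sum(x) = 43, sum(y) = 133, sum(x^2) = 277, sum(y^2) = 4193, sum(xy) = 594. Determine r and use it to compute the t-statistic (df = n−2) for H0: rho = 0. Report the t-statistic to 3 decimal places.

-1.072

S_xy = nΣxy − ΣxΣy = 8·594 − 43·133 = 4752 − 5719 = -967
S_xx = nΣx² − (Σx)² = 8·277 − 43² = 2216 − 1849 = 367
S_yy = nΣy² − (Σy)² = 8·4193 − 133² = 33544 − 17689 = 15855
r = S_xy / √(S_xx·S_yy) = -967 / √(367·15855) = -967 / √5818785 = -967 / 2412.2158 = -0.4009
t = r·√(n−2)/√(1−r²) = -0.4009·√6 / √(1−0.160721) = -0.982000 / 0.916122 = -1.072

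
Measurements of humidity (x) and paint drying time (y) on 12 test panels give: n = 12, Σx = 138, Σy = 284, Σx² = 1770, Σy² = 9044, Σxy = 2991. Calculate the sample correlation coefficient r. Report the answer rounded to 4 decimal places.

S_xy = nΣxy − ΣxΣy = 12·2991 − 138·284 = 35892 − 39192 = -3300
S_xx = nΣx² − (Σx)² = 12·1770 − 138² = 21240 − 19044 = 2196
S_yy = nΣy² − (Σy)² = 12·9044 − 284² = 108528 − 80656 = 27872
r = S_xy / √(S_xx·S_yy) = -3300 / √(2196·27872) = -3300 / √61206912 = -3300 / 7823.4846 = -0.4218

-0.4218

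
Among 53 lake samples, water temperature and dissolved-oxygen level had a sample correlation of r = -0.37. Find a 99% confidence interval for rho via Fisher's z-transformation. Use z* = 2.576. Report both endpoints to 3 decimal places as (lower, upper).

z_r = atanh(-0.37) = -0.388423;  SE = 1/√(n−3) = 1/√50 = 0.141421
z-limits: -0.388423 ± 2.576·0.141421 = -0.388423 ± 0.364300 = [-0.752723, -0.024123]
ρ-limits: (tanh -0.752723, tanh -0.024123) = (-0.637, -0.024)

(-0.637, -0.024)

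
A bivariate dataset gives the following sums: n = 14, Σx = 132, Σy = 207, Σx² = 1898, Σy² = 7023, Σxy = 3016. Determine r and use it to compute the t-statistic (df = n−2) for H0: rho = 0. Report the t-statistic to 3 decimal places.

Numerator: nΣxy − (Σx)(Σy) = 14·3016 − (132)(207) = 14900
Denominator: √[(nΣx²−(Σx)²)(nΣy²−(Σy)²)]
  nΣx²−(Σx)² = 14·1898 − 17424 = 9148;  nΣy²−(Σy)² = 14·7023 − 42849 = 55473
  √(9148·55473) = √507467004 = 22527.0283
r = 14900 / 22527.0283 = 0.6614
t = r·√(n−2)/√(1−r²) = 0.6614·√12 / √(1−0.437450) = 2.291157 / 0.750033 = 3.055

3.055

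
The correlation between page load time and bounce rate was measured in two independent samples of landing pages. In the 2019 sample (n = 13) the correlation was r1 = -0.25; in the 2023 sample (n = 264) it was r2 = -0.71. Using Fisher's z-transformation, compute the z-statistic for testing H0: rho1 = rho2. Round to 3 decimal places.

Fisher z-transforms: z1 = atanh(-0.25) = -0.255413, z2 = atanh(-0.71) = -0.887184; difference d = 0.631771
Var(d) = 1/10 + 1/261 = 0.1000000 + 0.0038314 = 0.1038314
z = d/√Var(d) = 0.631771 / √0.1038314 = 0.631771 / 0.322229 = 1.961

1.961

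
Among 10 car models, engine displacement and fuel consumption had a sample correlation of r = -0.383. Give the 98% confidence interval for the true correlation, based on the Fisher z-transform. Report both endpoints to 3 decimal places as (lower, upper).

Fisher z: z_r = atanh(r) = ½·ln((1+(-0.383))/(1−(-0.383))) = -0.403571
SE(z) = 1/√(n−3) = 1/√7 = 0.377964
98% ⇒ z* = 2.326; margin = 2.326·0.377964 = 0.879144
CI on z-scale: (-1.282715, 0.475573)
Back-transform: tanh(-1.282715) = -0.857207, tanh(0.475573) = 0.442691

(-0.857, 0.443)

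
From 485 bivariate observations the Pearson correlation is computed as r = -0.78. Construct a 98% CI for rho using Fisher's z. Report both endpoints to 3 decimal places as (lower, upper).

Fisher z: z_r = atanh(r) = ½·ln((1+(-0.78))/(1−(-0.78))) = -1.045371
SE(z) = 1/√(n−3) = 1/√482 = 0.045549
98% ⇒ z* = 2.326; margin = 2.326·0.045549 = 0.105947
CI on z-scale: (-1.151318, -0.939424)
Back-transform: tanh(-1.151318) = -0.818190, tanh(-0.939424) = -0.734957

(-0.818, -0.735)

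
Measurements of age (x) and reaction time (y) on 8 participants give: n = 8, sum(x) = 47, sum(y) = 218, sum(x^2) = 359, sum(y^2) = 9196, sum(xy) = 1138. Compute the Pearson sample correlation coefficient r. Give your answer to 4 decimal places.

-0.2748

Numerator: nΣxy − (Σx)(Σy) = 8·1138 − (47)(218) = -1142
Denominator: √[(nΣx²−(Σx)²)(nΣy²−(Σy)²)]
  nΣx²−(Σx)² = 8·359 − 2209 = 663;  nΣy²−(Σy)² = 8·9196 − 47524 = 26044
  √(663·26044) = √17267172 = 4155.3787
r = -1142 / 4155.3787 = -0.2748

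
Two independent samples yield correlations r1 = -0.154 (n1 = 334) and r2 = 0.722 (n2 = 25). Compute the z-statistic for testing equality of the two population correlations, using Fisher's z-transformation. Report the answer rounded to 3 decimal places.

Fisher z-transforms: z1 = atanh(-0.154) = -0.155235, z2 = atanh(0.722) = 0.911810; difference d = -1.067045
Var(d) = 1/331 + 1/22 = 0.0030211 + 0.0454545 = 0.0484756
z = d/√Var(d) = -1.067045 / √0.0484756 = -1.067045 / 0.220172 = -4.846

-4.846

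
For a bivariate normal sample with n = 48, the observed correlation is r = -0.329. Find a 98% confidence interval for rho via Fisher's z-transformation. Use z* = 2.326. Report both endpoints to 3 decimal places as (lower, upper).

z_r = atanh(-0.329) = -0.341706;  SE = 1/√(n−3) = 1/√45 = 0.149071
z-limits: -0.341706 ± 2.326·0.149071 = -0.341706 ± 0.346739 = [-0.688445, 0.005033]
ρ-limits: (tanh -0.688445, tanh 0.005033) = (-0.597, 0.005)

(-0.597, 0.005)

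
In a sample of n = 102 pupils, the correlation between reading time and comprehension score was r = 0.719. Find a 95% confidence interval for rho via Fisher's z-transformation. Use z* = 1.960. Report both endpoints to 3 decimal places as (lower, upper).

Fisher z: z_r = atanh(r) = ½·ln((1+0.719)/(1−0.719)) = 0.905572
SE(z) = 1/√(n−3) = 1/√99 = 0.100504
95% ⇒ z* = 1.960; margin = 1.960·0.100504 = 0.196988
CI on z-scale: (0.708584, 1.102560)
Back-transform: tanh(0.708584) = 0.609788, tanh(1.102560) = 0.801417

(0.610, 0.801)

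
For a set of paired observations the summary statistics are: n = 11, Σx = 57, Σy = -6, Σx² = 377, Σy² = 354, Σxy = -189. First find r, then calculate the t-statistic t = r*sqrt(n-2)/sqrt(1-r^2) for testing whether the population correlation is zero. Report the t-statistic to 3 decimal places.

Numerator: nΣxy − (Σx)(Σy) = 11·(-189) − (57)(-6) = -1737
Denominator: √[(nΣx²−(Σx)²)(nΣy²−(Σy)²)]
  nΣx²−(Σx)² = 11·377 − 3249 = 898;  nΣy²−(Σy)² = 11·354 − 36 = 3858
  √(898·3858) = √3464484 = 1861.3124
r = -1737 / 1861.3124 = -0.9332
t = r·√(n−2)/√(1−r²) = -0.9332·√9 / √(1−0.870862) = -2.799600 / 0.359358 = -7.791

-7.791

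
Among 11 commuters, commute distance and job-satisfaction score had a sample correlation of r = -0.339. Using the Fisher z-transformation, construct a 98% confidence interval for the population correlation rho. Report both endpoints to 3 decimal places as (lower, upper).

(-0.826, 0.438)

z_r = atanh(-0.339) = -0.352962;  SE = 1/√(n−3) = 1/√8 = 0.353553
z-limits: -0.352962 ± 2.326·0.353553 = -0.352962 ± 0.822364 = [-1.175326, 0.469402]
ρ-limits: (tanh -1.175326, tanh 0.469402) = (-0.826, 0.438)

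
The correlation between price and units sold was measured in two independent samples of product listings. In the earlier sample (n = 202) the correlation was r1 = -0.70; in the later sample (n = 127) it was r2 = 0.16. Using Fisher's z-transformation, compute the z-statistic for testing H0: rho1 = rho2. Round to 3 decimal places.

z1 = atanh(-0.70) = -0.867301,  z2 = atanh(0.16) = 0.161387
SE = √(1/(n1−3) + 1/(n2−3)) = √(1/199 + 1/124) = √(0.0050251 + 0.0080645) = √0.0130896 = 0.114410
z = (z1 − z2)/SE = (-0.867301 − 0.161387) / 0.114410 = -1.028688 / 0.114410 = -8.991

-8.991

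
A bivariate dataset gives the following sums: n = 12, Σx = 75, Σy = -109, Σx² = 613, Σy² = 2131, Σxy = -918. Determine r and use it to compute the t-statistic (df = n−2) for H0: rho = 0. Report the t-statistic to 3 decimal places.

-2.273

Numerator: nΣxy − (Σx)(Σy) = 12·(-918) − (75)(-109) = -2841
Denominator: √[(nΣx²−(Σx)²)(nΣy²−(Σy)²)]
  nΣx²−(Σx)² = 12·613 − 5625 = 1731;  nΣy²−(Σy)² = 12·2131 − 11881 = 13691
  √(1731·13691) = √23699121 = 4868.1743
r = -2841 / 4868.1743 = -0.5836
t = r·√(n−2)/√(1−r²) = -0.5836·√10 / √(1−0.340589) = -1.845505 / 0.812041 = -2.273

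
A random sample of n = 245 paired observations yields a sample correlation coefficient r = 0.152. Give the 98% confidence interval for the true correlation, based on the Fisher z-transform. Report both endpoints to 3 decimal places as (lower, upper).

(0.004, 0.294)

z_r = atanh(0.152) = 0.153187;  SE = 1/√(n−3) = 1/√242 = 0.064282
z-limits: 0.153187 ± 2.326·0.064282 = 0.153187 ± 0.149520 = [0.003667, 0.302707]
ρ-limits: (tanh 0.003667, tanh 0.302707) = (0.004, 0.294)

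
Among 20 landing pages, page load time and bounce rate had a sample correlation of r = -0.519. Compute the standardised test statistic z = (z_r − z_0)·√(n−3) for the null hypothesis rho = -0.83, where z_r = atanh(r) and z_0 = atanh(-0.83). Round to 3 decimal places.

2.528

z_r = atanh(-0.519) = -0.574970,  z_0 = atanh(-0.83) = -1.188136
SE = 1/√(n−3) = 1/√17 = 0.242536
z = (z_r − z_0)/SE = (-0.574970 − (-1.188136)) / 0.242536 = 0.613166 / 0.242536 = 2.528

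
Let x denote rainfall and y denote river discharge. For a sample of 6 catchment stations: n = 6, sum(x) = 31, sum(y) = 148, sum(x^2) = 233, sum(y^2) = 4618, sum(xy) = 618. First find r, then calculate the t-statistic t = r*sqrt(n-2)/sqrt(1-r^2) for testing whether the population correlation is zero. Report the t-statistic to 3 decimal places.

Numerator: nΣxy − (Σx)(Σy) = 6·618 − (31)(148) = -880
Denominator: √[(nΣx²−(Σx)²)(nΣy²−(Σy)²)]
  nΣx²−(Σx)² = 6·233 − 961 = 437;  nΣy²−(Σy)² = 6·4618 − 21904 = 5804
  √(437·5804) = √2536348 = 1592.5916
r = -880 / 1592.5916 = -0.5526
t = r·√(n−2)/√(1−r²) = -0.5526·√4 / √(1−0.305367) = -1.105200 / 0.833446 = -1.326

-1.326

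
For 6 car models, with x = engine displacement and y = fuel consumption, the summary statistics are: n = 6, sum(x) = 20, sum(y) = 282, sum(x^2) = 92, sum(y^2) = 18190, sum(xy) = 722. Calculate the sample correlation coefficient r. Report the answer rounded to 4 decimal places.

-0.6165

Numerator: nΣxy − (Σx)(Σy) = 6·722 − (20)(282) = -1308
Denominator: √[(nΣx²−(Σx)²)(nΣy²−(Σy)²)]
  nΣx²−(Σx)² = 6·92 − 400 = 152;  nΣy²−(Σy)² = 6·18190 − 79524 = 29616
  √(152·29616) = √4501632 = 2121.7050
r = -1308 / 2121.7050 = -0.6165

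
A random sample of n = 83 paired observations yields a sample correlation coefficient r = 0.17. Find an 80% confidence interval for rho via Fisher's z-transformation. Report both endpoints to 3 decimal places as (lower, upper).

z_r = atanh(0.17) = 0.171667;  SE = 1/√(n−3) = 1/√80 = 0.111803
z-limits: 0.171667 ± 1.282·0.111803 = 0.171667 ± 0.143331 = [0.028336, 0.314998]
ρ-limits: (tanh 0.028336, tanh 0.314998) = (0.028, 0.305)

(0.028, 0.305)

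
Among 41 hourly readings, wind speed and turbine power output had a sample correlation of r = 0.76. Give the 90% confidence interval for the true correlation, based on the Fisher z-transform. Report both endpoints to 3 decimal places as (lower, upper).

z_r = atanh(0.76) = 0.996215;  SE = 1/√(n−3) = 1/√38 = 0.162221
z-limits: 0.996215 ± 1.645·0.162221 = 0.996215 ± 0.266854 = [0.729361, 1.263069]
ρ-limits: (tanh 0.729361, tanh 1.263069) = (0.623, 0.852)

(0.623, 0.852)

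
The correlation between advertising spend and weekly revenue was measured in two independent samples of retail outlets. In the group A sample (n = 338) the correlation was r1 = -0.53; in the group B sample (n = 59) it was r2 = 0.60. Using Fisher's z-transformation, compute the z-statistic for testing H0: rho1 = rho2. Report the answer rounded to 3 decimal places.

Fisher z-transforms: z1 = atanh(-0.53) = -0.590145, z2 = atanh(0.60) = 0.693147; difference d = -1.283292
Var(d) = 1/335 + 1/56 = 0.0029851 + 0.0178571 = 0.0208422
z = d/√Var(d) = -1.283292 / √0.0208422 = -1.283292 / 0.144368 = -8.889

-8.889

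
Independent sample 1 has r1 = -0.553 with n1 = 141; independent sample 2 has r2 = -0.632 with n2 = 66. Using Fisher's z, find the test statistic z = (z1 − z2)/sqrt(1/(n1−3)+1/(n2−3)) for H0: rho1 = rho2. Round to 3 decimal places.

Fisher z-transforms: z1 = atanh(-0.553) = -0.622693, z2 = atanh(-0.632) = -0.744739; difference d = 0.122046
Var(d) = 1/138 + 1/63 = 0.0072464 + 0.0158730 = 0.0231194
z = d/√Var(d) = 0.122046 / √0.0231194 = 0.122046 / 0.152051 = 0.803

0.803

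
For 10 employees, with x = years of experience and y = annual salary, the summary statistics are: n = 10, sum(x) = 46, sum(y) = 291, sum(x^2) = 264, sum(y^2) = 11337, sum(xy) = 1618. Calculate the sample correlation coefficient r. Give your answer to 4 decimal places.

0.7206

Numerator: nΣxy − (Σx)(Σy) = 10·1618 − (46)(291) = 2794
Denominator: √[(nΣx²−(Σx)²)(nΣy²−(Σy)²)]
  nΣx²−(Σx)² = 10·264 − 2116 = 524;  nΣy²−(Σy)² = 10·11337 − 84681 = 28689
  √(524·28689) = √15033036 = 3877.2459
r = 2794 / 3877.2459 = 0.7206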